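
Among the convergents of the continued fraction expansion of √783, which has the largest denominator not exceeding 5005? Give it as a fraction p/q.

√783 = [27; 1, 54, …] (period length 2).
Convergents:
  p_0/q_0 = 27/1
  p_1/q_1 = 28/1
  p_2/q_2 = 1539/55
  p_3/q_3 = 1567/56
  p_4/q_4 = 86157/3079
  p_5/q_5 = 87724/3135
  p_6/q_6 = 4823253/172369
q_5 = 3135 ≤ 5005 < 172369 = q_6, so the answer is 87724/3135.

87724/3135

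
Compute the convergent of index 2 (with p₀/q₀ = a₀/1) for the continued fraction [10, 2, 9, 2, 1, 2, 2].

Using pₖ = aₖpₖ₋₁ + pₖ₋₂, qₖ = aₖqₖ₋₁ + qₖ₋₂ (with p₋₁=1, p₋₂=0, q₋₁=0, q₋₂=1):
  k=0: a=10, p=10, q=1
  k=1: a=2, p=21, q=2
  k=2: a=9, p=199, q=19

199/19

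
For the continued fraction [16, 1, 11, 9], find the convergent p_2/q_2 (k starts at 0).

Using pₖ = aₖpₖ₋₁ + pₖ₋₂, qₖ = aₖqₖ₋₁ + qₖ₋₂ (with p₋₁=1, p₋₂=0, q₋₁=0, q₋₂=1):
  k=0: a=16, p=16, q=1
  k=1: a=1, p=17, q=1
  k=2: a=11, p=203, q=12

203/12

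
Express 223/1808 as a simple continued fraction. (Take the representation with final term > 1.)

223 = 0×1808 + 223
1808 = 8×223 + 24
223 = 9×24 + 7
24 = 3×7 + 3
7 = 2×3 + 1
3 = 3×1 + 0  (stop)
So 223/1808 = [0; 8, 9, 3, 2, 3].

[0; 8, 9, 3, 2, 3]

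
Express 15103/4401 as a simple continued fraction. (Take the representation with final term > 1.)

15103 = 3·4401 + 1900
4401 = 2·1900 + 601
1900 = 3·601 + 97
601 = 6·97 + 19
97 = 5·19 + 2
19 = 9·2 + 1
2 = 2·1 + 0  (stop)
So 15103/4401 = [3; 2, 3, 6, 5, 9, 2].

[3; 2, 3, 6, 5, 9, 2]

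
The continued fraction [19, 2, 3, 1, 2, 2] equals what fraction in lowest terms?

Using pₖ = aₖpₖ₋₁ + pₖ₋₂ and qₖ = aₖqₖ₋₁ + qₖ₋₂:
  k=0: a=19, p=19, q=1
  k=1: a=2, p=39, q=2
  k=2: a=3, p=136, q=7
  k=3: a=1, p=175, q=9
  k=4: a=2, p=486, q=25
  k=5: a=2, p=1147, q=59

1147/59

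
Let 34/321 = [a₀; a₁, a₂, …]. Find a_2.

34 = 0·321 + 34   →  a_0 = 0
321 = 9·34 + 15   →  a_1 = 9
34 = 2·15 + 4   →  a_2 = 2

2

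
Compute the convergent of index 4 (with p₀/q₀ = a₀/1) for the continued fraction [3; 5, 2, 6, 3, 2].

Using pₖ = aₖpₖ₋₁ + pₖ₋₂, qₖ = aₖqₖ₋₁ + qₖ₋₂ (with p₋₁=1, p₋₂=0, q₋₁=0, q₋₂=1):
  k=0: a=3, p=3, q=1
  k=1: a=5, p=16, q=5
  k=2: a=2, p=35, q=11
  k=3: a=6, p=226, q=71
  k=4: a=3, p=713, q=224

713/224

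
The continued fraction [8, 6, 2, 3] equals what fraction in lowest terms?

Using pₖ = aₖpₖ₋₁ + pₖ₋₂ and qₖ = aₖqₖ₋₁ + qₖ₋₂:
  k=0: a=8, p=8, q=1
  k=1: a=6, p=49, q=6
  k=2: a=2, p=106, q=13
  k=3: a=3, p=367, q=45

367/45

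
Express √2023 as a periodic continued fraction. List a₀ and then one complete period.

[44; 1, 43, 1, 88]

a₀ = ⌊√2023⌋ = 44.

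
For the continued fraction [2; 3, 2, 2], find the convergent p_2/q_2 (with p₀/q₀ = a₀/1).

Using pₖ = aₖpₖ₋₁ + pₖ₋₂, qₖ = aₖqₖ₋₁ + qₖ₋₂ (with p₋₁=1, p₋₂=0, q₋₁=0, q₋₂=1):
  k=0: a=2, p=2, q=1
  k=1: a=3, p=7, q=3
  k=2: a=2, p=16, q=7

16/7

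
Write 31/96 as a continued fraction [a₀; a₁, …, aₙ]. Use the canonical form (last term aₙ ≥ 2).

[0; 3, 10, 3]

31 = 0·96 + 31
96 = 3·31 + 3
31 = 10·3 + 1
3 = 3·1 + 0  (stop)
So 31/96 = [0; 3, 10, 3].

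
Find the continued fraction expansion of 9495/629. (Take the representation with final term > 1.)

[15; 10, 2, 14, 2]

9495 = 15*629 + 60
629 = 10*60 + 29
60 = 2*29 + 2
29 = 14*2 + 1
2 = 2*1 + 0  (stop)
So 9495/629 = [15; 10, 2, 14, 2].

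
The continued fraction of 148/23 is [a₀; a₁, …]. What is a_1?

148 = 6·23 + 10   →  a_0 = 6
23 = 2·10 + 3   →  a_1 = 2

2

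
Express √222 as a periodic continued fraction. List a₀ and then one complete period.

[14; 1, 8, 1, 28]

a₀ = ⌊√222⌋ = 14.
With m₀=0, d₀=1 and mₖ₊₁ = dₖaₖ − mₖ, dₖ₊₁ = (n − mₖ₊₁²)/dₖ, aₖ₊₁ = ⌊(a₀+mₖ₊₁)/dₖ₊₁⌋:
  k=1: m=14, d=26, a=1
  k=2: m=12, d=3, a=8
  k=3: m=12, d=26, a=1
  k=4: m=14, d=1, a=28
d=1 and a=2a₀=28 at k=4, so the next step gives (m, d) = (14, 26) again — its k=1 value — and the period has length 4.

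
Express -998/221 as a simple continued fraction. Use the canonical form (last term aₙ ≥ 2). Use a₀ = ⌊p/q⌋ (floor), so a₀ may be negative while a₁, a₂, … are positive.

-998 = -5·221 + 107
221 = 2·107 + 7
107 = 15·7 + 2
7 = 3·2 + 1
2 = 2·1 + 0  (stop)
So -998/221 = [-5; 2, 15, 3, 2].

[-5; 2, 15, 3, 2]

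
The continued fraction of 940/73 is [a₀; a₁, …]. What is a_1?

940 = 12·73 + 64   →  a_0 = 12
73 = 1·64 + 9   →  a_1 = 1

1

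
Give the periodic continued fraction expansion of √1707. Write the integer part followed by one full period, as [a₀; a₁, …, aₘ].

a₀ = ⌊√1707⌋ = 41.
With m₀=0, d₀=1 and mₖ₊₁ = dₖaₖ − mₖ, dₖ₊₁ = (n − mₖ₊₁²)/dₖ, aₖ₊₁ = ⌊(a₀+mₖ₊₁)/dₖ₊₁⌋:
  k=1: m=41, d=26, a=3
  k=2: m=37, d=13, a=6
  k=3: m=41, d=2, a=41
  k=4: m=41, d=13, a=6
  k=5: m=37, d=26, a=3
  k=6: m=41, d=1, a=82
d=1 and a=2a₀=82 at k=6, so the next step gives (m, d) = (41, 26) again — its k=1 value — and the period has length 6.

[41; 3, 6, 41, 6, 3, 82]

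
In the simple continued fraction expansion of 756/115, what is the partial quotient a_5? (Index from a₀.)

756 = 6·115 + 66   →  a_0 = 6
115 = 1·66 + 49   →  a_1 = 1
66 = 1·49 + 17   →  a_2 = 1
49 = 2·17 + 15   →  a_3 = 2
17 = 1·15 + 2   →  a_4 = 1
15 = 7·2 + 1   →  a_5 = 7

7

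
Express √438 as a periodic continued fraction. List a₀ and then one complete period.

[20; 1, 12, 1, 40]

a₀ = ⌊√438⌋ = 20.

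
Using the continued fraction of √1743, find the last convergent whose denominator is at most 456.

13986/335

√1743 = [41; 1, 2, 1, 82, …] (period length 4).
Convergents:
  p_0/q_0 = 41/1
  p_1/q_1 = 42/1
  p_2/q_2 = 125/3
  p_3/q_3 = 167/4
  p_4/q_4 = 13819/331
  p_5/q_5 = 13986/335
  p_6/q_6 = 41791/1001
q_5 = 335 ≤ 456 < 1001 = q_6, so the answer is 13986/335.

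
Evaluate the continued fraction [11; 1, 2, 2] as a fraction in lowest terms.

Using pₖ = aₖpₖ₋₁ + pₖ₋₂ and qₖ = aₖqₖ₋₁ + qₖ₋₂:
  k=0: a=11, p=11, q=1
  k=1: a=1, p=12, q=1
  k=2: a=2, p=35, q=3
  k=3: a=2, p=82, q=7

82/7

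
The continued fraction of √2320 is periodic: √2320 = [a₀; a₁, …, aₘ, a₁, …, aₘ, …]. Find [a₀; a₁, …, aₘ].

a₀ = ⌊√2320⌋ = 48.
With m₀=0, d₀=1 and mₖ₊₁ = dₖaₖ − mₖ, dₖ₊₁ = (n − mₖ₊₁²)/dₖ, aₖ₊₁ = ⌊(a₀+mₖ₊₁)/dₖ₊₁⌋:
  k=1: m=48, d=16, a=6
  k=2: m=48, d=1, a=96
d=1 and a=2a₀=96 at k=2, so the next step gives (m, d) = (48, 16) again — its k=1 value — and the period has length 2.

[48; 6, 96]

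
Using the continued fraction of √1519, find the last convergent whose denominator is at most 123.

1520/39

√1519 = [38; 1, 37, 1, 76, …] (period length 4).
Convergents:
  p_0/q_0 = 38/1
  p_1/q_1 = 39/1
  p_2/q_2 = 1481/38
  p_3/q_3 = 1520/39
  p_4/q_4 = 117001/3002
q_3 = 39 ≤ 123 < 3002 = q_4, so the answer is 1520/39.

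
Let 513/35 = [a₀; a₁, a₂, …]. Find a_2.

513 = 14·35 + 23   →  a_0 = 14
35 = 1·23 + 12   →  a_1 = 1
23 = 1·12 + 11   →  a_2 = 1

1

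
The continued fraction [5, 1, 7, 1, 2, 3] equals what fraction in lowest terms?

Fold from the inside: start with 3/1.
  2 + 1/3 = 7/3
  1 + 3/7 = 10/7
  7 + 7/10 = 77/10
  1 + 10/77 = 87/77
  5 + 77/87 = 512/87

512/87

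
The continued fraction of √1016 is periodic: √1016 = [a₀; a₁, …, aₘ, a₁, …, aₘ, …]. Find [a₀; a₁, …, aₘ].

a₀ = ⌊√1016⌋ = 31.

[31; 1, 6, 1, 62]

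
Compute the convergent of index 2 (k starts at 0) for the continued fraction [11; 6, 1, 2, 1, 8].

78/7

Using pₖ = aₖpₖ₋₁ + pₖ₋₂, qₖ = aₖqₖ₋₁ + qₖ₋₂ (with p₋₁=1, p₋₂=0, q₋₁=0, q₋₂=1):
  k=0: a=11, p=11, q=1
  k=1: a=6, p=67, q=6
  k=2: a=1, p=78, q=7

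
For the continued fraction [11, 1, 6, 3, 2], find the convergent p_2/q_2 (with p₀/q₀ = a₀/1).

Using pₖ = aₖpₖ₋₁ + pₖ₋₂, qₖ = aₖqₖ₋₁ + qₖ₋₂ (with p₋₁=1, p₋₂=0, q₋₁=0, q₋₂=1):
  k=0: a=11, p=11, q=1
  k=1: a=1, p=12, q=1
  k=2: a=6, p=83, q=7

83/7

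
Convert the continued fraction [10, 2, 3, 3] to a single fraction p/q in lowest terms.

240/23

Using pₖ = aₖpₖ₋₁ + pₖ₋₂ and qₖ = aₖqₖ₋₁ + qₖ₋₂:
  k=0: a=10, p=10, q=1
  k=1: a=2, p=21, q=2
  k=2: a=3, p=73, q=7
  k=3: a=3, p=240, q=23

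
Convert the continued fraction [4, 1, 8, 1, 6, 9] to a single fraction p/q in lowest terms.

3091/631

Fold from the inside: start with 9/1.
  6 + 1/9 = 55/9
  1 + 9/55 = 64/55
  8 + 55/64 = 567/64
  1 + 64/567 = 631/567
  4 + 567/631 = 3091/631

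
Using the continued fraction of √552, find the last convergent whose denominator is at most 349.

4417/188

√552 = [23; 2, 46, …] (period length 2).
Convergents:
  p_0/q_0 = 23/1
  p_1/q_1 = 47/2
  p_2/q_2 = 2185/93
  p_3/q_3 = 4417/188
  p_4/q_4 = 205367/8741
q_3 = 188 ≤ 349 < 8741 = q_4, so the answer is 4417/188.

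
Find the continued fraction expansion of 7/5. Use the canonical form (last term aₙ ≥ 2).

7 = 1*5 + 2
5 = 2*2 + 1
2 = 2*1 + 0  (stop)
So 7/5 = [1; 2, 2].

[1; 2, 2]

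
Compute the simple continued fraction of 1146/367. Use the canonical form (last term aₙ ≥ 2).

[3; 8, 6, 2, 3]

1146 = 3×367 + 45
367 = 8×45 + 7
45 = 6×7 + 3
7 = 2×3 + 1
3 = 3×1 + 0  (stop)
So 1146/367 = [3; 8, 6, 2, 3].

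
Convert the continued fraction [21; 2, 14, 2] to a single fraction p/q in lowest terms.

Using pₖ = aₖpₖ₋₁ + pₖ₋₂ and qₖ = aₖqₖ₋₁ + qₖ₋₂:
  k=0: a=21, p=21, q=1
  k=1: a=2, p=43, q=2
  k=2: a=14, p=623, q=29
  k=3: a=2, p=1289, q=60

1289/60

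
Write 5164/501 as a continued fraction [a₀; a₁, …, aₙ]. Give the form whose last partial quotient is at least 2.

[10; 3, 3, 1, 18, 2]

5164 = 10*501 + 154
501 = 3*154 + 39
154 = 3*39 + 37
39 = 1*37 + 2
37 = 18*2 + 1
2 = 2*1 + 0  (stop)
So 5164/501 = [10; 3, 3, 1, 18, 2].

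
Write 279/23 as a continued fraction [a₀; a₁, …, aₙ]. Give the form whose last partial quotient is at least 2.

279 = 12×23 + 3
23 = 7×3 + 2
3 = 1×2 + 1
2 = 2×1 + 0  (stop)
So 279/23 = [12; 7, 1, 2].

[12; 7, 1, 2]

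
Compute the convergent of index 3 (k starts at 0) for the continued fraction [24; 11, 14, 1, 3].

Using pₖ = aₖpₖ₋₁ + pₖ₋₂, qₖ = aₖqₖ₋₁ + qₖ₋₂ (with p₋₁=1, p₋₂=0, q₋₁=0, q₋₂=1):
  k=0: a=24, p=24, q=1
  k=1: a=11, p=265, q=11
  k=2: a=14, p=3734, q=155
  k=3: a=1, p=3999, q=166

3999/166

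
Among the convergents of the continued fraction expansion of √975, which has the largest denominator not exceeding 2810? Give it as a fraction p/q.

√975 = [31; 4, 2, 4, 62, …] (period length 4).
Convergents:
  p_0/q_0 = 31/1
  p_1/q_1 = 125/4
  p_2/q_2 = 281/9
  p_3/q_3 = 1249/40
  p_4/q_4 = 77719/2489
  p_5/q_5 = 312125/9996
q_4 = 2489 ≤ 2810 < 9996 = q_5, so the answer is 77719/2489.

77719/2489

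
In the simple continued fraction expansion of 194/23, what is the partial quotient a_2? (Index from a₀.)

194 = 8·23 + 10   →  a_0 = 8
23 = 2·10 + 3   →  a_1 = 2
10 = 3·3 + 1   →  a_2 = 3

3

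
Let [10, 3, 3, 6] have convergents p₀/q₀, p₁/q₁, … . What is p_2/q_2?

Using pₖ = aₖpₖ₋₁ + pₖ₋₂, qₖ = aₖqₖ₋₁ + qₖ₋₂ (with p₋₁=1, p₋₂=0, q₋₁=0, q₋₂=1):
  k=0: a=10, p=10, q=1
  k=1: a=3, p=31, q=3
  k=2: a=3, p=103, q=10

103/10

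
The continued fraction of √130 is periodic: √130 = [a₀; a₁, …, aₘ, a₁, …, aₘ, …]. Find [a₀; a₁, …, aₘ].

a₀ = ⌊√130⌋ = 11.
With m₀=0, d₀=1 and mₖ₊₁ = dₖaₖ − mₖ, dₖ₊₁ = (n − mₖ₊₁²)/dₖ, aₖ₊₁ = ⌊(a₀+mₖ₊₁)/dₖ₊₁⌋:
  k=1: m=11, d=9, a=2
  k=2: m=7, d=9, a=2
  k=3: m=11, d=1, a=22
d=1 and a=2a₀=22 at k=3, so the next step gives (m, d) = (11, 9) again — its k=1 value — and the period has length 3.

[11; 2, 2, 22]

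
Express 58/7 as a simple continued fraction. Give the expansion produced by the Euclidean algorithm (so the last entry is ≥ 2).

[8; 3, 2]

58 = 8×7 + 2
7 = 3×2 + 1
2 = 2×1 + 0  (stop)
So 58/7 = [8; 3, 2].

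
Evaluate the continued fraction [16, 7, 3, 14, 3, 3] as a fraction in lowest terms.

51895/3216

Using pₖ = aₖpₖ₋₁ + pₖ₋₂ and qₖ = aₖqₖ₋₁ + qₖ₋₂:
  k=0: a=16, p=16, q=1
  k=1: a=7, p=113, q=7
  k=2: a=3, p=355, q=22
  k=3: a=14, p=5083, q=315
  k=4: a=3, p=15604, q=967
  k=5: a=3, p=51895, q=3216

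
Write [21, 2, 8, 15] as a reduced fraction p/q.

5518/257

Fold from the inside: start with 15/1.
  8 + 1/15 = 121/15
  2 + 15/121 = 257/121
  21 + 121/257 = 5518/257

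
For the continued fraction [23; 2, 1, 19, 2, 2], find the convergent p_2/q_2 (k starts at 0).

70/3

Using pₖ = aₖpₖ₋₁ + pₖ₋₂, qₖ = aₖqₖ₋₁ + qₖ₋₂ (with p₋₁=1, p₋₂=0, q₋₁=0, q₋₂=1):
  k=0: a=23, p=23, q=1
  k=1: a=2, p=47, q=2
  k=2: a=1, p=70, q=3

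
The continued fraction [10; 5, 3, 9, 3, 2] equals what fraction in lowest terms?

10952/1075

Using pₖ = aₖpₖ₋₁ + pₖ₋₂ and qₖ = aₖqₖ₋₁ + qₖ₋₂:
  k=0: a=10, p=10, q=1
  k=1: a=5, p=51, q=5
  k=2: a=3, p=163, q=16
  k=3: a=9, p=1518, q=149
  k=4: a=3, p=4717, q=463
  k=5: a=2, p=10952, q=1075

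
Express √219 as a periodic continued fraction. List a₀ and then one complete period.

[14; 1, 3, 1, 28]

a₀ = ⌊√219⌋ = 14.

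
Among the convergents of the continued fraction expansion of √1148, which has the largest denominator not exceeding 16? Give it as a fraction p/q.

√1148 = [33; 1, 7, 2, 16, 2, 7, 1, 66, …] (period length 8).
Convergents:
  p_0/q_0 = 33/1
  p_1/q_1 = 34/1
  p_2/q_2 = 271/8
  p_3/q_3 = 576/17
q_2 = 8 ≤ 16 < 17 = q_3, so the answer is 271/8.

271/8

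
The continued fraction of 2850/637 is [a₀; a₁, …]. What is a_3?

6

2850 = 4·637 + 302   →  a_0 = 4
637 = 2·302 + 33   →  a_1 = 2
302 = 9·33 + 5   →  a_2 = 9
33 = 6·5 + 3   →  a_3 = 6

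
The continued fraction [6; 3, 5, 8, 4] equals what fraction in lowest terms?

3409/540

Using pₖ = aₖpₖ₋₁ + pₖ₋₂ and qₖ = aₖqₖ₋₁ + qₖ₋₂:
  k=0: a=6, p=6, q=1
  k=1: a=3, p=19, q=3
  k=2: a=5, p=101, q=16
  k=3: a=8, p=827, q=131
  k=4: a=4, p=3409, q=540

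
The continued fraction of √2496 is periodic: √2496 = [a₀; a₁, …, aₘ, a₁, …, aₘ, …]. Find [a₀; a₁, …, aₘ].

a₀ = ⌊√2496⌋ = 49.
With m₀=0, d₀=1 and mₖ₊₁ = dₖaₖ − mₖ, dₖ₊₁ = (n − mₖ₊₁²)/dₖ, aₖ₊₁ = ⌊(a₀+mₖ₊₁)/dₖ₊₁⌋:
  k=1: m=49, d=95, a=1
  k=2: m=46, d=4, a=23
  k=3: m=46, d=95, a=1
  k=4: m=49, d=1, a=98
d=1 and a=2a₀=98 at k=4, so the next step gives (m, d) = (49, 95) again — its k=1 value — and the period has length 4.

[49; 1, 23, 1, 98]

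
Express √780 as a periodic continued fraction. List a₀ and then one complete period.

[27; 1, 12, 1, 54]

a₀ = ⌊√780⌋ = 27.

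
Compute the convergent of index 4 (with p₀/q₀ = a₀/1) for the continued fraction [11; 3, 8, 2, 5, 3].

Using pₖ = aₖpₖ₋₁ + pₖ₋₂, qₖ = aₖqₖ₋₁ + qₖ₋₂ (with p₋₁=1, p₋₂=0, q₋₁=0, q₋₂=1):
  k=0: a=11, p=11, q=1
  k=1: a=3, p=34, q=3
  k=2: a=8, p=283, q=25
  k=3: a=2, p=600, q=53
  k=4: a=5, p=3283, q=290

3283/290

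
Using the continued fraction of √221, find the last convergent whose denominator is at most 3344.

√221 = [14; 1, 6, 2, 6, 1, 28, …] (period length 6).
Convergents:
  p_0/q_0 = 14/1
  p_1/q_1 = 15/1
  p_2/q_2 = 104/7
  p_3/q_3 = 223/15
  p_4/q_4 = 1442/97
  p_5/q_5 = 1665/112
  p_6/q_6 = 48062/3233
  p_7/q_7 = 49727/3345
q_6 = 3233 ≤ 3344 < 3345 = q_7, so the answer is 48062/3233.

48062/3233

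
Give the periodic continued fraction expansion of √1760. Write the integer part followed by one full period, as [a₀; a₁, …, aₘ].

a₀ = ⌊√1760⌋ = 41.

[41; 1, 19, 1, 82]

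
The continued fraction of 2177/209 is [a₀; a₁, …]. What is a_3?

2

2177 = 10·209 + 87   →  a_0 = 10
209 = 2·87 + 35   →  a_1 = 2
87 = 2·35 + 17   →  a_2 = 2
35 = 2·17 + 1   →  a_3 = 2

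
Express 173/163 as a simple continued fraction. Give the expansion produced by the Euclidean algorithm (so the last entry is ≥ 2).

173 = 1*163 + 10
163 = 16*10 + 3
10 = 3*3 + 1
3 = 3*1 + 0  (stop)
So 173/163 = [1; 16, 3, 3].

[1; 16, 3, 3]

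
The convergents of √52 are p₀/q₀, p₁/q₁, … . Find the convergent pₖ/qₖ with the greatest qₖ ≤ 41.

√52 = [7; 4, 1, 2, 1, 4, 14, …] (period length 6).
Convergents:
  p_0/q_0 = 7/1
  p_1/q_1 = 29/4
  p_2/q_2 = 36/5
  p_3/q_3 = 101/14
  p_4/q_4 = 137/19
  p_5/q_5 = 649/90
q_4 = 19 ≤ 41 < 90 = q_5, so the answer is 137/19.

137/19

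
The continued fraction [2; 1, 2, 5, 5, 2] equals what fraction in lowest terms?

Fold from the inside: start with 2/1.
  5 + 1/2 = 11/2
  5 + 2/11 = 57/11
  2 + 11/57 = 125/57
  1 + 57/125 = 182/125
  2 + 125/182 = 489/182

489/182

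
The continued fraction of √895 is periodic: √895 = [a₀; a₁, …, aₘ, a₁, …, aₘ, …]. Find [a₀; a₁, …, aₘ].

[29; 1, 10, 1, 58]

a₀ = ⌊√895⌋ = 29.
With m₀=0, d₀=1 and mₖ₊₁ = dₖaₖ − mₖ, dₖ₊₁ = (n − mₖ₊₁²)/dₖ, aₖ₊₁ = ⌊(a₀+mₖ₊₁)/dₖ₊₁⌋:
  k=1: m=29, d=54, a=1
  k=2: m=25, d=5, a=10
  k=3: m=25, d=54, a=1
  k=4: m=29, d=1, a=58
d=1 and a=2a₀=58 at k=4, so the next step gives (m, d) = (29, 54) again — its k=1 value — and the period has length 4.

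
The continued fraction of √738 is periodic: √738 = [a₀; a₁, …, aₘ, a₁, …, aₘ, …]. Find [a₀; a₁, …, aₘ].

a₀ = ⌊√738⌋ = 27.
With m₀=0, d₀=1 and mₖ₊₁ = dₖaₖ − mₖ, dₖ₊₁ = (n − mₖ₊₁²)/dₖ, aₖ₊₁ = ⌊(a₀+mₖ₊₁)/dₖ₊₁⌋:
  k=1: m=27, d=9, a=6
  k=2: m=27, d=1, a=54
d=1 and a=2a₀=54 at k=2, so the next step gives (m, d) = (27, 9) again — its k=1 value — and the period has length 2.

[27; 6, 54]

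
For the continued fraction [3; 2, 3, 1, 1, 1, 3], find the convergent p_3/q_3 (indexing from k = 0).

31/9

Using pₖ = aₖpₖ₋₁ + pₖ₋₂, qₖ = aₖqₖ₋₁ + qₖ₋₂ (with p₋₁=1, p₋₂=0, q₋₁=0, q₋₂=1):
  k=0: a=3, p=3, q=1
  k=1: a=2, p=7, q=2
  k=2: a=3, p=24, q=7
  k=3: a=1, p=31, q=9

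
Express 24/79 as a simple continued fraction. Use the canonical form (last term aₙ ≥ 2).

24 = 0·79 + 24
79 = 3·24 + 7
24 = 3·7 + 3
7 = 2·3 + 1
3 = 3·1 + 0  (stop)
So 24/79 = [0; 3, 3, 2, 3].

[0; 3, 3, 2, 3]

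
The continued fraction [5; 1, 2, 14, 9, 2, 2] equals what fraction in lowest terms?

Fold from the inside: start with 2/1.
  2 + 1/2 = 5/2
  9 + 2/5 = 47/5
  14 + 5/47 = 663/47
  2 + 47/663 = 1373/663
  1 + 663/1373 = 2036/1373
  5 + 1373/2036 = 11553/2036

11553/2036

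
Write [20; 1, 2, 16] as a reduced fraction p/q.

Fold from the inside: start with 16/1.
  2 + 1/16 = 33/16
  1 + 16/33 = 49/33
  20 + 33/49 = 1013/49

1013/49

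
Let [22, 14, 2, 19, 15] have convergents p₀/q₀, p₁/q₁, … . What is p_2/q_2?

640/29

Using pₖ = aₖpₖ₋₁ + pₖ₋₂, qₖ = aₖqₖ₋₁ + qₖ₋₂ (with p₋₁=1, p₋₂=0, q₋₁=0, q₋₂=1):
  k=0: a=22, p=22, q=1
  k=1: a=14, p=309, q=14
  k=2: a=2, p=640, q=29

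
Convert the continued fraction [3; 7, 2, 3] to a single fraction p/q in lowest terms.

163/52

Using pₖ = aₖpₖ₋₁ + pₖ₋₂ and qₖ = aₖqₖ₋₁ + qₖ₋₂:
  k=0: a=3, p=3, q=1
  k=1: a=7, p=22, q=7
  k=2: a=2, p=47, q=15
  k=3: a=3, p=163, q=52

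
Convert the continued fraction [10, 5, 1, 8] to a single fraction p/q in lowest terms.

539/53

Fold from the inside: start with 8/1.
  1 + 1/8 = 9/8
  5 + 8/9 = 53/9
  10 + 9/53 = 539/53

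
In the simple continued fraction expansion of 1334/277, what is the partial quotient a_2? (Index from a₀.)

1334 = 4·277 + 226   →  a_0 = 4
277 = 1·226 + 51   →  a_1 = 1
226 = 4·51 + 22   →  a_2 = 4

4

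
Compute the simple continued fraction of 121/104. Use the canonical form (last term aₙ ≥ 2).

121 = 1×104 + 17
104 = 6×17 + 2
17 = 8×2 + 1
2 = 2×1 + 0  (stop)
So 121/104 = [1; 6, 8, 2].

[1; 6, 8, 2]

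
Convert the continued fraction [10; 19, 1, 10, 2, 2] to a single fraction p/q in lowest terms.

Using pₖ = aₖpₖ₋₁ + pₖ₋₂ and qₖ = aₖqₖ₋₁ + qₖ₋₂:
  k=0: a=10, p=10, q=1
  k=1: a=19, p=191, q=19
  k=2: a=1, p=201, q=20
  k=3: a=10, p=2201, q=219
  k=4: a=2, p=4603, q=458
  k=5: a=2, p=11407, q=1135

11407/1135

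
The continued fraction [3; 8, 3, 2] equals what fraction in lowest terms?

Fold from the inside: start with 2/1.
  3 + 1/2 = 7/2
  8 + 2/7 = 58/7
  3 + 7/58 = 181/58

181/58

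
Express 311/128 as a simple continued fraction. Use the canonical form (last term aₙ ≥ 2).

[2; 2, 3, 18]

311 = 2×128 + 55
128 = 2×55 + 18
55 = 3×18 + 1
18 = 18×1 + 0  (stop)
So 311/128 = [2; 2, 3, 18].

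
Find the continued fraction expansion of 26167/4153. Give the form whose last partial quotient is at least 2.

[6; 3, 3, 13, 10, 3]

26167 = 6*4153 + 1249
4153 = 3*1249 + 406
1249 = 3*406 + 31
406 = 13*31 + 3
31 = 10*3 + 1
3 = 3*1 + 0  (stop)
So 26167/4153 = [6; 3, 3, 13, 10, 3].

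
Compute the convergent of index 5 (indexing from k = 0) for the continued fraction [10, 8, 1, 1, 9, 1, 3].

Using pₖ = aₖpₖ₋₁ + pₖ₋₂, qₖ = aₖqₖ₋₁ + qₖ₋₂ (with p₋₁=1, p₋₂=0, q₋₁=0, q₋₂=1):
  k=0: a=10, p=10, q=1
  k=1: a=8, p=81, q=8
  k=2: a=1, p=91, q=9
  k=3: a=1, p=172, q=17
  k=4: a=9, p=1639, q=162
  k=5: a=1, p=1811, q=179

1811/179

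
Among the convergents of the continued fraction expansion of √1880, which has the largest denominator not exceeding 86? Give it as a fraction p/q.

√1880 = [43; 2, 1, 3, 1, 2, 86, …] (period length 6).
Convergents:
  p_0/q_0 = 43/1
  p_1/q_1 = 87/2
  p_2/q_2 = 130/3
  p_3/q_3 = 477/11
  p_4/q_4 = 607/14
  p_5/q_5 = 1691/39
  p_6/q_6 = 146033/3368
q_5 = 39 ≤ 86 < 3368 = q_6, so the answer is 1691/39.

1691/39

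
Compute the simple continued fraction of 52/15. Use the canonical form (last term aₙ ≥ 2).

52 = 3*15 + 7
15 = 2*7 + 1
7 = 7*1 + 0  (stop)
So 52/15 = [3; 2, 7].

[3; 2, 7]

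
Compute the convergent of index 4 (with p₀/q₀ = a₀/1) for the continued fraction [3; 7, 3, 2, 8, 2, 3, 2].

1349/430

Using pₖ = aₖpₖ₋₁ + pₖ₋₂, qₖ = aₖqₖ₋₁ + qₖ₋₂ (with p₋₁=1, p₋₂=0, q₋₁=0, q₋₂=1):
  k=0: a=3, p=3, q=1
  k=1: a=7, p=22, q=7
  k=2: a=3, p=69, q=22
  k=3: a=2, p=160, q=51
  k=4: a=8, p=1349, q=430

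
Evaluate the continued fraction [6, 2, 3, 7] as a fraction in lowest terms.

328/51

Using pₖ = aₖpₖ₋₁ + pₖ₋₂ and qₖ = aₖqₖ₋₁ + qₖ₋₂:
  k=0: a=6, p=6, q=1
  k=1: a=2, p=13, q=2
  k=2: a=3, p=45, q=7
  k=3: a=7, p=328, q=51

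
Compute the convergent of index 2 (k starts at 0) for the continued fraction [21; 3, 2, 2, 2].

149/7

Using pₖ = aₖpₖ₋₁ + pₖ₋₂, qₖ = aₖqₖ₋₁ + qₖ₋₂ (with p₋₁=1, p₋₂=0, q₋₁=0, q₋₂=1):
  k=0: a=21, p=21, q=1
  k=1: a=3, p=64, q=3
  k=2: a=2, p=149, q=7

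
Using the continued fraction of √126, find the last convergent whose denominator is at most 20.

√126 = [11; 4, 2, 4, 22, …] (period length 4).
Convergents:
  p_0/q_0 = 11/1
  p_1/q_1 = 45/4
  p_2/q_2 = 101/9
  p_3/q_3 = 449/40
q_2 = 9 ≤ 20 < 40 = q_3, so the answer is 101/9.

101/9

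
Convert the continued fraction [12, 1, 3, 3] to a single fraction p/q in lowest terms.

166/13

Fold from the inside: start with 3/1.
  3 + 1/3 = 10/3
  1 + 3/10 = 13/10
  12 + 10/13 = 166/13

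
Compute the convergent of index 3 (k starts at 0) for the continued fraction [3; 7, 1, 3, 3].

Using pₖ = aₖpₖ₋₁ + pₖ₋₂, qₖ = aₖqₖ₋₁ + qₖ₋₂ (with p₋₁=1, p₋₂=0, q₋₁=0, q₋₂=1):
  k=0: a=3, p=3, q=1
  k=1: a=7, p=22, q=7
  k=2: a=1, p=25, q=8
  k=3: a=3, p=97, q=31

97/31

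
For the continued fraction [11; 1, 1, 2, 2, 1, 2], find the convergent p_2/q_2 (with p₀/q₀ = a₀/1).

23/2

Using pₖ = aₖpₖ₋₁ + pₖ₋₂, qₖ = aₖqₖ₋₁ + qₖ₋₂ (with p₋₁=1, p₋₂=0, q₋₁=0, q₋₂=1):
  k=0: a=11, p=11, q=1
  k=1: a=1, p=12, q=1
  k=2: a=1, p=23, q=2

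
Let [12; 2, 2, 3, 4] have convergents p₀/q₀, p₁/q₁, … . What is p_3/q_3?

211/17

Using pₖ = aₖpₖ₋₁ + pₖ₋₂, qₖ = aₖqₖ₋₁ + qₖ₋₂ (with p₋₁=1, p₋₂=0, q₋₁=0, q₋₂=1):
  k=0: a=12, p=12, q=1
  k=1: a=2, p=25, q=2
  k=2: a=2, p=62, q=5
  k=3: a=3, p=211, q=17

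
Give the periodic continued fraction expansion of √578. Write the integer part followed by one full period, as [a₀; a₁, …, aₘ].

[24; 24, 48]

a₀ = ⌊√578⌋ = 24.
With m₀=0, d₀=1 and mₖ₊₁ = dₖaₖ − mₖ, dₖ₊₁ = (n − mₖ₊₁²)/dₖ, aₖ₊₁ = ⌊(a₀+mₖ₊₁)/dₖ₊₁⌋:
  k=1: m=24, d=2, a=24
  k=2: m=24, d=1, a=48
d=1 and a=2a₀=48 at k=2, so the next step gives (m, d) = (24, 2) again — its k=1 value — and the period has length 2.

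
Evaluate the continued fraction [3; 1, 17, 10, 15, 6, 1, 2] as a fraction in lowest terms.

217762/55203

Using pₖ = aₖpₖ₋₁ + pₖ₋₂ and qₖ = aₖqₖ₋₁ + qₖ₋₂:
  k=0: a=3, p=3, q=1
  k=1: a=1, p=4, q=1
  k=2: a=17, p=71, q=18
  k=3: a=10, p=714, q=181
  k=4: a=15, p=10781, q=2733
  k=5: a=6, p=65400, q=16579
  k=6: a=1, p=76181, q=19312
  k=7: a=2, p=217762, q=55203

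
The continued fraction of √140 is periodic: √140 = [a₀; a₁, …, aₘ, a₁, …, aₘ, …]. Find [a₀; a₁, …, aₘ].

a₀ = ⌊√140⌋ = 11.
With m₀=0, d₀=1 and mₖ₊₁ = dₖaₖ − mₖ, dₖ₊₁ = (n − mₖ₊₁²)/dₖ, aₖ₊₁ = ⌊(a₀+mₖ₊₁)/dₖ₊₁⌋:
  k=1: m=11, d=19, a=1
  k=2: m=8, d=4, a=4
  k=3: m=8, d=19, a=1
  k=4: m=11, d=1, a=22
d=1 and a=2a₀=22 at k=4, so the next step gives (m, d) = (11, 19) again — its k=1 value — and the period has length 4.

[11; 1, 4, 1, 22]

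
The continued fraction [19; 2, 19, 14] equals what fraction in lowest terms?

10679/548

Using pₖ = aₖpₖ₋₁ + pₖ₋₂ and qₖ = aₖqₖ₋₁ + qₖ₋₂:
  k=0: a=19, p=19, q=1
  k=1: a=2, p=39, q=2
  k=2: a=19, p=760, q=39
  k=3: a=14, p=10679, q=548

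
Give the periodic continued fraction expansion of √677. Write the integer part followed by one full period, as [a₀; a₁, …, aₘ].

[26; 52]

a₀ = ⌊√677⌋ = 26.
With m₀=0, d₀=1 and mₖ₊₁ = dₖaₖ − mₖ, dₖ₊₁ = (n − mₖ₊₁²)/dₖ, aₖ₊₁ = ⌊(a₀+mₖ₊₁)/dₖ₊₁⌋:
  k=1: m=26, d=1, a=52
d=1 and a=2a₀=52 at k=1, so the next step gives (m, d) = (26, 1) again — its k=1 value — and the period has length 1.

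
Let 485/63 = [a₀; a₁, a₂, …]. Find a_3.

485 = 7·63 + 44   →  a_0 = 7
63 = 1·44 + 19   →  a_1 = 1
44 = 2·19 + 6   →  a_2 = 2
19 = 3·6 + 1   →  a_3 = 3

3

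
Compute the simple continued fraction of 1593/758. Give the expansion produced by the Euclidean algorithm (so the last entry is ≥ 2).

[2; 9, 1, 5, 2, 2, 2]

1593 = 2·758 + 77
758 = 9·77 + 65
77 = 1·65 + 12
65 = 5·12 + 5
12 = 2·5 + 2
5 = 2·2 + 1
2 = 2·1 + 0  (stop)
So 1593/758 = [2; 9, 1, 5, 2, 2, 2].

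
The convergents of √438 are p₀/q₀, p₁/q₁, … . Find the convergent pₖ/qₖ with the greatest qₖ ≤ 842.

12285/587

√438 = [20; 1, 12, 1, 40, …] (period length 4).
Convergents:
  p_0/q_0 = 20/1
  p_1/q_1 = 21/1
  p_2/q_2 = 272/13
  p_3/q_3 = 293/14
  p_4/q_4 = 11992/573
  p_5/q_5 = 12285/587
  p_6/q_6 = 159412/7617
q_5 = 587 ≤ 842 < 7617 = q_6, so the answer is 12285/587.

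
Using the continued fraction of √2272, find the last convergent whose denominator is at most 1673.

√2272 = [47; 1, 1, 1, 94, …] (period length 4).
Convergents:
  p_0/q_0 = 47/1
  p_1/q_1 = 48/1
  p_2/q_2 = 95/2
  p_3/q_3 = 143/3
  p_4/q_4 = 13537/284
  p_5/q_5 = 13680/287
  p_6/q_6 = 27217/571
  p_7/q_7 = 40897/858
  p_8/q_8 = 3871535/81223
q_7 = 858 ≤ 1673 < 81223 = q_8, so the answer is 40897/858.

40897/858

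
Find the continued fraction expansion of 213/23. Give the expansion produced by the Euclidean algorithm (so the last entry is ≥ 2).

[9; 3, 1, 5]

213 = 9×23 + 6
23 = 3×6 + 5
6 = 1×5 + 1
5 = 5×1 + 0  (stop)
So 213/23 = [9; 3, 1, 5].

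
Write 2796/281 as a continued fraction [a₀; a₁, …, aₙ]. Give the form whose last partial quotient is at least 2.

[9; 1, 19, 14]

2796 = 9*281 + 267
281 = 1*267 + 14
267 = 19*14 + 1
14 = 14*1 + 0  (stop)
So 2796/281 = [9; 1, 19, 14].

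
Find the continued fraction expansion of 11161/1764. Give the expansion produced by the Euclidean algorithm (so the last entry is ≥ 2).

[6; 3, 17, 2, 16]

11161 = 6×1764 + 577
1764 = 3×577 + 33
577 = 17×33 + 16
33 = 2×16 + 1
16 = 16×1 + 0  (stop)
So 11161/1764 = [6; 3, 17, 2, 16].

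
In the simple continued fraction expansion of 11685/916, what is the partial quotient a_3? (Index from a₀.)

9

11685 = 12·916 + 693   →  a_0 = 12
916 = 1·693 + 223   →  a_1 = 1
693 = 3·223 + 24   →  a_2 = 3
223 = 9·24 + 7   →  a_3 = 9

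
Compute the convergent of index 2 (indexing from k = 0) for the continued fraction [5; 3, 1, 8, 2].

Using pₖ = aₖpₖ₋₁ + pₖ₋₂, qₖ = aₖqₖ₋₁ + qₖ₋₂ (with p₋₁=1, p₋₂=0, q₋₁=0, q₋₂=1):
  k=0: a=5, p=5, q=1
  k=1: a=3, p=16, q=3
  k=2: a=1, p=21, q=4

21/4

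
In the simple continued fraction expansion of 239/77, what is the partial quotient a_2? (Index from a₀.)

1

239 = 3·77 + 8   →  a_0 = 3
77 = 9·8 + 5   →  a_1 = 9
8 = 1·5 + 3   →  a_2 = 1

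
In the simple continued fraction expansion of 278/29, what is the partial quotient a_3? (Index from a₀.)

278 = 9·29 + 17   →  a_0 = 9
29 = 1·17 + 12   →  a_1 = 1
17 = 1·12 + 5   →  a_2 = 1
12 = 2·5 + 2   →  a_3 = 2

2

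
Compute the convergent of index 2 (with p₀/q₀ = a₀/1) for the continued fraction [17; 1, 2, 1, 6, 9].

53/3

Using pₖ = aₖpₖ₋₁ + pₖ₋₂, qₖ = aₖqₖ₋₁ + qₖ₋₂ (with p₋₁=1, p₋₂=0, q₋₁=0, q₋₂=1):
  k=0: a=17, p=17, q=1
  k=1: a=1, p=18, q=1
  k=2: a=2, p=53, q=3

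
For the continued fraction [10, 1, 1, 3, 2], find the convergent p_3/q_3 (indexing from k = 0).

74/7

Using pₖ = aₖpₖ₋₁ + pₖ₋₂, qₖ = aₖqₖ₋₁ + qₖ₋₂ (with p₋₁=1, p₋₂=0, q₋₁=0, q₋₂=1):
  k=0: a=10, p=10, q=1
  k=1: a=1, p=11, q=1
  k=2: a=1, p=21, q=2
  k=3: a=3, p=74, q=7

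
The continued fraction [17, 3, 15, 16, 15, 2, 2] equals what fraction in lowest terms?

Fold from the inside: start with 2/1.
  2 + 1/2 = 5/2
  15 + 2/5 = 77/5
  16 + 5/77 = 1237/77
  15 + 77/1237 = 18632/1237
  3 + 1237/18632 = 57133/18632
  17 + 18632/57133 = 989893/57133

989893/57133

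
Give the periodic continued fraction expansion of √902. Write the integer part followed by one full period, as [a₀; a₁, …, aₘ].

[30; 30, 60]

a₀ = ⌊√902⌋ = 30.
With m₀=0, d₀=1 and mₖ₊₁ = dₖaₖ − mₖ, dₖ₊₁ = (n − mₖ₊₁²)/dₖ, aₖ₊₁ = ⌊(a₀+mₖ₊₁)/dₖ₊₁⌋:
  k=1: m=30, d=2, a=30
  k=2: m=30, d=1, a=60
d=1 and a=2a₀=60 at k=2, so the next step gives (m, d) = (30, 2) again — its k=1 value — and the period has length 2.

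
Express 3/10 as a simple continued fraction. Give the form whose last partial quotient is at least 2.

3 = 0*10 + 3
10 = 3*3 + 1
3 = 3*1 + 0  (stop)
So 3/10 = [0; 3, 3].

[0; 3, 3]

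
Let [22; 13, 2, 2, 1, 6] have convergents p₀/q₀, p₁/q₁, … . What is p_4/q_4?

Using pₖ = aₖpₖ₋₁ + pₖ₋₂, qₖ = aₖqₖ₋₁ + qₖ₋₂ (with p₋₁=1, p₋₂=0, q₋₁=0, q₋₂=1):
  k=0: a=22, p=22, q=1
  k=1: a=13, p=287, q=13
  k=2: a=2, p=596, q=27
  k=3: a=2, p=1479, q=67
  k=4: a=1, p=2075, q=94

2075/94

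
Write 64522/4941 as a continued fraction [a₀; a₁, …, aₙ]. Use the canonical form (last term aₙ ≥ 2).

64522 = 13·4941 + 289
4941 = 17·289 + 28
289 = 10·28 + 9
28 = 3·9 + 1
9 = 9·1 + 0  (stop)
So 64522/4941 = [13; 17, 10, 3, 9].

[13; 17, 10, 3, 9]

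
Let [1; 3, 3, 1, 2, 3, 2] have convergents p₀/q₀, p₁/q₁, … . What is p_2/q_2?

Using pₖ = aₖpₖ₋₁ + pₖ₋₂, qₖ = aₖqₖ₋₁ + qₖ₋₂ (with p₋₁=1, p₋₂=0, q₋₁=0, q₋₂=1):
  k=0: a=1, p=1, q=1
  k=1: a=3, p=4, q=3
  k=2: a=3, p=13, q=10

13/10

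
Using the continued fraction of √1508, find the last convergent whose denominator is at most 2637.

√1508 = [38; 1, 4, 1, 76, …] (period length 4).
Convergents:
  p_0/q_0 = 38/1
  p_1/q_1 = 39/1
  p_2/q_2 = 194/5
  p_3/q_3 = 233/6
  p_4/q_4 = 17902/461
  p_5/q_5 = 18135/467
  p_6/q_6 = 90442/2329
  p_7/q_7 = 108577/2796
q_6 = 2329 ≤ 2637 < 2796 = q_7, so the answer is 90442/2329.

90442/2329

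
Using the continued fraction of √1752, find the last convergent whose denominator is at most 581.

√1752 = [41; 1, 5, 1, 82, …] (period length 4).
Convergents:
  p_0/q_0 = 41/1
  p_1/q_1 = 42/1
  p_2/q_2 = 251/6
  p_3/q_3 = 293/7
  p_4/q_4 = 24277/580
  p_5/q_5 = 24570/587
q_4 = 580 ≤ 581 < 587 = q_5, so the answer is 24277/580.

24277/580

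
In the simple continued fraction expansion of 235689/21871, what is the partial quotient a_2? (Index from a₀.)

235689 = 10·21871 + 16979   →  a_0 = 10
21871 = 1·16979 + 4892   →  a_1 = 1
16979 = 3·4892 + 2303   →  a_2 = 3

3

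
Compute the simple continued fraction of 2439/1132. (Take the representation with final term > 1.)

[2; 6, 2, 7, 2, 5]

2439 = 2·1132 + 175
1132 = 6·175 + 82
175 = 2·82 + 11
82 = 7·11 + 5
11 = 2·5 + 1
5 = 5·1 + 0  (stop)
So 2439/1132 = [2; 6, 2, 7, 2, 5].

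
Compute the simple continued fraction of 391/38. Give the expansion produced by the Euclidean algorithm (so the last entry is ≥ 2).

[10; 3, 2, 5]

391 = 10·38 + 11
38 = 3·11 + 5
11 = 2·5 + 1
5 = 5·1 + 0  (stop)
So 391/38 = [10; 3, 2, 5].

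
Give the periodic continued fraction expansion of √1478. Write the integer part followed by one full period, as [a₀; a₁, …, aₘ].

a₀ = ⌊√1478⌋ = 38.
With m₀=0, d₀=1 and mₖ₊₁ = dₖaₖ − mₖ, dₖ₊₁ = (n − mₖ₊₁²)/dₖ, aₖ₊₁ = ⌊(a₀+mₖ₊₁)/dₖ₊₁⌋:
  k=1: m=38, d=34, a=2
  k=2: m=30, d=17, a=4
  k=3: m=38, d=2, a=38
  k=4: m=38, d=17, a=4
  k=5: m=30, d=34, a=2
  k=6: m=38, d=1, a=76
d=1 and a=2a₀=76 at k=6, so the next step gives (m, d) = (38, 34) again — its k=1 value — and the period has length 6.

[38; 2, 4, 38, 4, 2, 76]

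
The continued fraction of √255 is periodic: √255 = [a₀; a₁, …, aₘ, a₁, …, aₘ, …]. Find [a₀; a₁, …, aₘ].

a₀ = ⌊√255⌋ = 15.

[15; 1, 30]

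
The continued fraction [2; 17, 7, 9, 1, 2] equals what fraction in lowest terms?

7268/3531

Fold from the inside: start with 2/1.
  1 + 1/2 = 3/2
  9 + 2/3 = 29/3
  7 + 3/29 = 206/29
  17 + 29/206 = 3531/206
  2 + 206/3531 = 7268/3531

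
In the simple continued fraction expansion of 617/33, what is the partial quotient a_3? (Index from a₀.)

617 = 18·33 + 23   →  a_0 = 18
33 = 1·23 + 10   →  a_1 = 1
23 = 2·10 + 3   →  a_2 = 2
10 = 3·3 + 1   →  a_3 = 3

3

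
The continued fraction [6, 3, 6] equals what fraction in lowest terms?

120/19

Fold from the inside: start with 6/1.
  3 + 1/6 = 19/6
  6 + 6/19 = 120/19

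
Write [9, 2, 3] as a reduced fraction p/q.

66/7

Fold from the inside: start with 3/1.
  2 + 1/3 = 7/3
  9 + 3/7 = 66/7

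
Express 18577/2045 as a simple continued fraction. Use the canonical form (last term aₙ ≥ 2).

[9; 11, 1, 8, 19]

18577 = 9·2045 + 172
2045 = 11·172 + 153
172 = 1·153 + 19
153 = 8·19 + 1
19 = 19·1 + 0  (stop)
So 18577/2045 = [9; 11, 1, 8, 19].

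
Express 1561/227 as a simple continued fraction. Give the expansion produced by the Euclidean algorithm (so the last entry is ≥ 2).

1561 = 6*227 + 199
227 = 1*199 + 28
199 = 7*28 + 3
28 = 9*3 + 1
3 = 3*1 + 0  (stop)
So 1561/227 = [6; 1, 7, 9, 3].

[6; 1, 7, 9, 3]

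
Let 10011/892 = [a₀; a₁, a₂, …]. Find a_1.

4

10011 = 11·892 + 199   →  a_0 = 11
892 = 4·199 + 96   →  a_1 = 4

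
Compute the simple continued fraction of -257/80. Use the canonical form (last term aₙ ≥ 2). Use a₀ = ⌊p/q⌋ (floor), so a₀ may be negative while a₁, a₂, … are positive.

-257 = -4*80 + 63
80 = 1*63 + 17
63 = 3*17 + 12
17 = 1*12 + 5
12 = 2*5 + 2
5 = 2*2 + 1
2 = 2*1 + 0  (stop)
So -257/80 = [-4; 1, 3, 1, 2, 2, 2].

[-4; 1, 3, 1, 2, 2, 2]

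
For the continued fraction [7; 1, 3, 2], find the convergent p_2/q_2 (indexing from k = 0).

Using pₖ = aₖpₖ₋₁ + pₖ₋₂, qₖ = aₖqₖ₋₁ + qₖ₋₂ (with p₋₁=1, p₋₂=0, q₋₁=0, q₋₂=1):
  k=0: a=7, p=7, q=1
  k=1: a=1, p=8, q=1
  k=2: a=3, p=31, q=4

31/4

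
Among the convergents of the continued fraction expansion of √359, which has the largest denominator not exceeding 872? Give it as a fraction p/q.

√359 = [18; 1, 17, 1, 36, …] (period length 4).
Convergents:
  p_0/q_0 = 18/1
  p_1/q_1 = 19/1
  p_2/q_2 = 341/18
  p_3/q_3 = 360/19
  p_4/q_4 = 13301/702
  p_5/q_5 = 13661/721
  p_6/q_6 = 245538/12959
q_5 = 721 ≤ 872 < 12959 = q_6, so the answer is 13661/721.

13661/721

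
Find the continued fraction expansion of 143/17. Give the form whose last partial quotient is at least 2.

143 = 8·17 + 7
17 = 2·7 + 3
7 = 2·3 + 1
3 = 3·1 + 0  (stop)
So 143/17 = [8; 2, 2, 3].

[8; 2, 2, 3]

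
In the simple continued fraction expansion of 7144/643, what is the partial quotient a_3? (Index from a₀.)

1

7144 = 11·643 + 71   →  a_0 = 11
643 = 9·71 + 4   →  a_1 = 9
71 = 17·4 + 3   →  a_2 = 17
4 = 1·3 + 1   →  a_3 = 1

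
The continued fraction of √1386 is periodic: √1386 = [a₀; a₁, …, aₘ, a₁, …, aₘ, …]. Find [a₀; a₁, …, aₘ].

[37; 4, 2, 1, 2, 1, 2, 4, 74]

a₀ = ⌊√1386⌋ = 37.
With m₀=0, d₀=1 and mₖ₊₁ = dₖaₖ − mₖ, dₖ₊₁ = (n − mₖ₊₁²)/dₖ, aₖ₊₁ = ⌊(a₀+mₖ₊₁)/dₖ₊₁⌋:
  k=1: m=37, d=17, a=4
  k=2: m=31, d=25, a=2
  k=3: m=19, d=41, a=1
  k=4: m=22, d=22, a=2
  k=5: m=22, d=41, a=1
  k=6: m=19, d=25, a=2
  k=7: m=31, d=17, a=4
  k=8: m=37, d=1, a=74
d=1 and a=2a₀=74 at k=8, so the next step gives (m, d) = (37, 17) again — its k=1 value — and the period has length 8.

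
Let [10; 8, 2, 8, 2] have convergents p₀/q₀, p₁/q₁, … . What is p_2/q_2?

172/17

Using pₖ = aₖpₖ₋₁ + pₖ₋₂, qₖ = aₖqₖ₋₁ + qₖ₋₂ (with p₋₁=1, p₋₂=0, q₋₁=0, q₋₂=1):
  k=0: a=10, p=10, q=1
  k=1: a=8, p=81, q=8
  k=2: a=2, p=172, q=17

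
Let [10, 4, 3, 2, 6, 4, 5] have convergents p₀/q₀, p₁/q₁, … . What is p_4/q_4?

Using pₖ = aₖpₖ₋₁ + pₖ₋₂, qₖ = aₖqₖ₋₁ + qₖ₋₂ (with p₋₁=1, p₋₂=0, q₋₁=0, q₋₂=1):
  k=0: a=10, p=10, q=1
  k=1: a=4, p=41, q=4
  k=2: a=3, p=133, q=13
  k=3: a=2, p=307, q=30
  k=4: a=6, p=1975, q=193

1975/193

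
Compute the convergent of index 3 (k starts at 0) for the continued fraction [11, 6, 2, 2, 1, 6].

357/32

Using pₖ = aₖpₖ₋₁ + pₖ₋₂, qₖ = aₖqₖ₋₁ + qₖ₋₂ (with p₋₁=1, p₋₂=0, q₋₁=0, q₋₂=1):
  k=0: a=11, p=11, q=1
  k=1: a=6, p=67, q=6
  k=2: a=2, p=145, q=13
  k=3: a=2, p=357, q=32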